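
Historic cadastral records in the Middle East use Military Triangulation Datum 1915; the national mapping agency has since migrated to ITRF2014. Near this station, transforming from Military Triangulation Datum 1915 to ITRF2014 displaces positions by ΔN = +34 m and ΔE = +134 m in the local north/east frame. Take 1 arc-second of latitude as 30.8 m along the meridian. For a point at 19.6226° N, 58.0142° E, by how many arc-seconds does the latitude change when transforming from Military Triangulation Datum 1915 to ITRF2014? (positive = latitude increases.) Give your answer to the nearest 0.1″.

Δφ = 1.1″

1″ of latitude = 30.80 m, so Δφ = 34.0 / 30.80 = 1.104″.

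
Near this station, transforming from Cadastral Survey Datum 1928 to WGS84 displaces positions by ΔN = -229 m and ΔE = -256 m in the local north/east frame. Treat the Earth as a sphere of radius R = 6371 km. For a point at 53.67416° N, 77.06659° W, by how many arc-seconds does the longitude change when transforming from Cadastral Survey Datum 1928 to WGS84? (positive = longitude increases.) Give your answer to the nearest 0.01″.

At latitude 53.67416°, cos φ = 0.592377.
One radian of longitude at latitude φ spans R cos φ, so Δλ = ΔE / (R cos φ) = -256.0 / (6371000 × 0.592377) = -6.7832e-05 rad = -13.991″.

Δλ = -13.99″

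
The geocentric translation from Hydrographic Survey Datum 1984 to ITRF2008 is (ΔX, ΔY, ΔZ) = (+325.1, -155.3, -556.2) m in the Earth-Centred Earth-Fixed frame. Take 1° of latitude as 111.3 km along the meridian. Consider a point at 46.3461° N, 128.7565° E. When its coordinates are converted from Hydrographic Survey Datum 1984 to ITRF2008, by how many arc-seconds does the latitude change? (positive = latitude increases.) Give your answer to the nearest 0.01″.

sin φ = 0.723523, cos φ = 0.690300, sin λ = 0.779813, cos λ = -0.626012.
North component: ΔN = −sin φ cos λ·ΔX − sin φ sin λ·ΔY + cos φ·ΔZ = −(0.723523)(-0.626012)(325.1) − (0.723523)(0.779813)(-155.3) + (0.690300)(-556.2) = -149.07 m.
1° of latitude spans 111300 m, so Δφ = -149.07 / 111300 × 3600 = -4.822″.

Δφ = -4.82″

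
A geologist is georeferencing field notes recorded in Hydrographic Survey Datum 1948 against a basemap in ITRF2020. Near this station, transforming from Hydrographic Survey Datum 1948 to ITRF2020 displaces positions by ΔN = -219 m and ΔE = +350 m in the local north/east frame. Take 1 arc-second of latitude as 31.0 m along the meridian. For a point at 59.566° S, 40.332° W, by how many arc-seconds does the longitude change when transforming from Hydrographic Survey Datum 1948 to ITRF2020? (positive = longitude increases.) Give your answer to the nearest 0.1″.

At latitude -59.566°, cos φ = 0.506546.
1″ of longitude at this latitude = 31.00 × cos φ = 15.7029 m, so Δλ = 350.0 / 15.7029 = 22.289″.

Δλ = 22.3″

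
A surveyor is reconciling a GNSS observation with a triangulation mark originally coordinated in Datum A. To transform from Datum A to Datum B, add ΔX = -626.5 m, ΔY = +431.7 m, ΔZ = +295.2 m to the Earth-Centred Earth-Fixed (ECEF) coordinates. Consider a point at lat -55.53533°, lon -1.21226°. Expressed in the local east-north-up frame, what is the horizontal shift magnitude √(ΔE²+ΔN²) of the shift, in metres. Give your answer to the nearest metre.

550 m

At φ = -55.53533°, λ = -1.21226°: sin φ = -0.824475, cos φ = 0.565898, sin λ = -0.021156, cos λ = 0.999776.
ΔE = −sin λ·ΔX + cos λ·ΔY = −(-0.021156)·(-626.5) + (0.999776)·(431.7) = 418.35 m.
ΔN = −sin φ cos λ·ΔX − sin φ sin λ·ΔY + cos φ·ΔZ = −(-0.824475)(0.999776)(-626.5) − (-0.824475)(-0.021156)(431.7) + (0.565898)(295.2) = -356.90 m.
Horizontal magnitude = √(ΔE² + ΔN²) = √(418.35² + (-356.90)²) = 549.90 m.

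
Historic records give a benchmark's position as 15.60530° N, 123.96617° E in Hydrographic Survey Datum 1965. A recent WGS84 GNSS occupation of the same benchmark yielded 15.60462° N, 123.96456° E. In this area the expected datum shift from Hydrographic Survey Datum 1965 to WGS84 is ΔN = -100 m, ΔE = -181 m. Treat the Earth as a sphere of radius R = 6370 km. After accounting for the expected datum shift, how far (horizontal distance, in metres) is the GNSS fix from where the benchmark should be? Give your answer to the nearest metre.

26 m

Observed coordinate differences: Δφ = -0.00068°, Δλ = -0.00161°.
Converting to metres (1° lat = 111177 m, cos φ = 0.963138): observed ΔN = -75.6 m, observed ΔE = -172.4 m.
Subtracting the expected shift leaves a residual of -75.6 − (-100) = 24.4 m north and -172.4 − (-181) = 8.6 m east.
Residual distance = √(24.4² + 8.6²) = 25.9 m.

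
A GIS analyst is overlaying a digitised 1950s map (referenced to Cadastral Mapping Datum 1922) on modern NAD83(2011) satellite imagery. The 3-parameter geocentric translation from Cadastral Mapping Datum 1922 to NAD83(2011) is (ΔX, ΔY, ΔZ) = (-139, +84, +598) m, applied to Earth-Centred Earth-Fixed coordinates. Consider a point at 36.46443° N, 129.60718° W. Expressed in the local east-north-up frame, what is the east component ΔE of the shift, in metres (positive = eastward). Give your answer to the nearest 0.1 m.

ΔE = -160.6 m

At φ = 36.46443°, λ = -129.60718°: sin φ = 0.594324, cos φ = 0.804226, sin λ = -0.770433, cos λ = -0.637521.
ΔE = −sin λ·ΔX + cos λ·ΔY = −(-0.770433)·(-139) + (-0.637521)·(84) = -160.64 m.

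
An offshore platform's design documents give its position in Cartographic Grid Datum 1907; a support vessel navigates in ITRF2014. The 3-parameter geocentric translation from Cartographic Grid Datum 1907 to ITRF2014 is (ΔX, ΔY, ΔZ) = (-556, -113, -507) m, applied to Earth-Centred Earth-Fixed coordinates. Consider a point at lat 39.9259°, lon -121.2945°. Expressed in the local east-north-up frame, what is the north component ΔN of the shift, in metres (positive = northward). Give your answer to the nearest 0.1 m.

ΔN = -636.1 m

At φ = 39.9259°, λ = -121.2945°: sin φ = 0.641796, cos φ = 0.766875, sin λ = -0.854509, cos λ = -0.519437.
ΔN = −sin φ cos λ·ΔX − sin φ sin λ·ΔY + cos φ·ΔZ = −(0.641796)(-0.519437)(-556) − (0.641796)(-0.854509)(-113) + (0.766875)(-507) = -636.13 m.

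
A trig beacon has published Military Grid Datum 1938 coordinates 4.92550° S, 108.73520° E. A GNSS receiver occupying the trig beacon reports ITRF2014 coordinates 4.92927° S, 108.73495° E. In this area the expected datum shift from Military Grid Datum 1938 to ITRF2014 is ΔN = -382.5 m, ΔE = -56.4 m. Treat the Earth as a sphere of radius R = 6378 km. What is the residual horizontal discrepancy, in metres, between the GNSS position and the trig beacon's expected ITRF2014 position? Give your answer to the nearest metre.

47 m

Observed coordinate differences: Δφ = -0.00377°, Δλ = -0.00025°.
Converting to metres (1° lat = 111317 m, cos φ = 0.996307): observed ΔN = -419.7 m, observed ΔE = -27.7 m.
Subtracting the expected shift leaves a residual of -419.7 − (-382.5) = -37.2 m north and -27.7 − (-56.4) = 28.7 m east.
Residual distance = √((-37.2)² + 28.7²) = 46.9 m.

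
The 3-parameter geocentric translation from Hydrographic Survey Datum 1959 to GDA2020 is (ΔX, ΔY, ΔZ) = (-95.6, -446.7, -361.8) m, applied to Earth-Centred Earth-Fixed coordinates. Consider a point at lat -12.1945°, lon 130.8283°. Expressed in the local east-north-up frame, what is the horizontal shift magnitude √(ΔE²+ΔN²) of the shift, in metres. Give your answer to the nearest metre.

550 m

At φ = -12.1945°, λ = 130.8283°: sin φ = -0.211231, cos φ = 0.977436, sin λ = 0.756672, cos λ = -0.653794.
ΔE = −sin λ·ΔX + cos λ·ΔY = −(0.756672)·(-95.6) + (-0.653794)·(-446.7) = 364.39 m.
ΔN = −sin φ cos λ·ΔX − sin φ sin λ·ΔY + cos φ·ΔZ = −(-0.211231)(-0.653794)(-95.6) − (-0.211231)(0.756672)(-446.7) + (0.977436)(-361.8) = -411.83 m.
Horizontal magnitude = √(ΔE² + ΔN²) = √(364.39² + (-411.83)²) = 549.89 m.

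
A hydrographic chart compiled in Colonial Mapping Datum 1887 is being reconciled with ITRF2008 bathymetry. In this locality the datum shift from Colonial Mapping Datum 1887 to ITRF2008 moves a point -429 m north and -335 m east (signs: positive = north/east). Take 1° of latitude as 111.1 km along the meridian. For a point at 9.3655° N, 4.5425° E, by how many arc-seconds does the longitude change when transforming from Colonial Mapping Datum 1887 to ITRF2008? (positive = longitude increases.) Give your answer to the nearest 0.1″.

At latitude 9.3655°, cos φ = 0.986670.
1° of longitude at this latitude = 111.1 × cos φ = 109.62 km, so Δλ = -335.0 / 109619.1 = -0.0030560° = -11.002″.

Δλ = -11.0″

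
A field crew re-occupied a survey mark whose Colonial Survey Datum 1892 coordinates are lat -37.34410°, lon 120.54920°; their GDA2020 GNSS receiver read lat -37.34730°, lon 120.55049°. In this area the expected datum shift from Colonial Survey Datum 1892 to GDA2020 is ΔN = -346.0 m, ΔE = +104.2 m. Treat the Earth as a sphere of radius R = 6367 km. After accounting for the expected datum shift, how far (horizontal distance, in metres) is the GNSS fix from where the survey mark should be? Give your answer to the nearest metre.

Observed coordinate differences: Δφ = -0.00320°, Δλ = +0.00129°.
Converting to metres (1° lat = 111125 m, cos φ = 0.795007): observed ΔN = -355.6 m, observed ΔE = 114.0 m.
Subtracting the expected shift leaves a residual of -355.6 − (-346.0) = -9.6 m north and 114.0 − (104.2) = 9.8 m east.
Residual distance = √((-9.6)² + 9.8²) = 13.7 m.

14 m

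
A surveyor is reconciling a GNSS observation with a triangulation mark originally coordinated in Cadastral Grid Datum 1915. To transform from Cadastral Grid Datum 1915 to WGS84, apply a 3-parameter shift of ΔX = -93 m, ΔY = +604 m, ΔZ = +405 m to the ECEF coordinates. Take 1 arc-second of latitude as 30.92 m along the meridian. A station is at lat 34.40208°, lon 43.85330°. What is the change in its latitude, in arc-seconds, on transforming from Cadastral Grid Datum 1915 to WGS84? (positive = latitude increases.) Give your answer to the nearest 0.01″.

sin φ = 0.564997, cos φ = 0.825093, sin λ = 0.692814, cos λ = 0.721116.
North component: ΔN = −sin φ cos λ·ΔX − sin φ sin λ·ΔY + cos φ·ΔZ = −(0.564997)(0.721116)(-93) − (0.564997)(0.692814)(604) + (0.825093)(405) = 135.62 m.
1° of latitude spans 3600 × 30.92 = 111312 m, so Δφ = 135.62 / 111312 × 3600 = 4.386″.

Δφ = 4.39″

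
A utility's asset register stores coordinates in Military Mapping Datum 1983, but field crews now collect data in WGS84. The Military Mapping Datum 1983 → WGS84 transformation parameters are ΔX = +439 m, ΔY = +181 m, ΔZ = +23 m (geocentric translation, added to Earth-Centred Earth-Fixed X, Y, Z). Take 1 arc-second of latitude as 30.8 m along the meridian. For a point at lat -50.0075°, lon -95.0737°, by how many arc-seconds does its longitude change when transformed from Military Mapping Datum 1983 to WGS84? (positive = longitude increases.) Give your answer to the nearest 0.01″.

Δλ = 21.28″

sin φ = -0.766129, cos φ = 0.642687, sin λ = -0.996082, cos λ = -0.088437.
East component: ΔE = −sin λ·ΔX + cos λ·ΔY = −(-0.996082)(439) + (-0.088437)(181) = 421.27 m.
1° of latitude spans 3600 × 30.80 = 110880 m; at latitude φ, 1° of longitude spans that × cos φ = 71261.2 m, so Δλ = 421.27 / 71261.2 × 3600 = 21.282″.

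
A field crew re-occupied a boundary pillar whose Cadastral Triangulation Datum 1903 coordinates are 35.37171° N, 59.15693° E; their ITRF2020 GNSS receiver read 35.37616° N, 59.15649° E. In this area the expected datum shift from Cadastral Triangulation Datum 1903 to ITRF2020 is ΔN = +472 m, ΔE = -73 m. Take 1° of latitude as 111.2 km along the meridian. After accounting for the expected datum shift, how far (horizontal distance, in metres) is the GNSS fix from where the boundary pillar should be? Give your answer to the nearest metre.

40 m

Observed coordinate differences: Δφ = +0.00445°, Δλ = -0.00044°.
Converting to metres (1° lat = 111200 m, cos φ = 0.815414): observed ΔN = 494.8 m, observed ΔE = -39.9 m.
Subtracting the expected shift leaves a residual of 494.8 − (472) = 22.8 m north and -39.9 − (-73) = 33.1 m east.
Residual distance = √(22.8² + 33.1²) = 40.2 m.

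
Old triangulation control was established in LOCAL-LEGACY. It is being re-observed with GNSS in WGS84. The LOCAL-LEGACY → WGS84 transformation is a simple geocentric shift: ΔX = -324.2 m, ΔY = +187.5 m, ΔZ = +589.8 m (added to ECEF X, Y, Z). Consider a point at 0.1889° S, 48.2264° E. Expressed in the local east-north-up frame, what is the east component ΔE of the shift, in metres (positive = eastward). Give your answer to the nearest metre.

At φ = -0.1889°, λ = 48.2264°: sin φ = -0.003297, cos φ = 0.999995, sin λ = 0.745783, cos λ = 0.666189.
ΔE = −sin λ·ΔX + cos λ·ΔY = −(0.745783)·(-324.2) + (0.666189)·(187.5) = 366.69 m.

ΔE = 367 m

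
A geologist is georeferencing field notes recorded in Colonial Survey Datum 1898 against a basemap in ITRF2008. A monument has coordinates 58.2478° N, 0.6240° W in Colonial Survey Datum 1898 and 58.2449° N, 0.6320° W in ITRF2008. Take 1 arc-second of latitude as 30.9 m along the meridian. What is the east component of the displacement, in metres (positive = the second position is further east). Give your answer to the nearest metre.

Δφ = 58.2449° − 58.2478° = -0.0029°; Δλ = -0.6320° − -0.6240° = -0.0080°.
1° of latitude = 3600 × 30.90 = 111240 m.
ΔN = Δφ × 111240 = -322.6 m; ΔE = Δλ × 111240 × cos(58.2478°) = -0.0080 × 111240 × 0.526247 = -468.3 m.

ΔE = -468 m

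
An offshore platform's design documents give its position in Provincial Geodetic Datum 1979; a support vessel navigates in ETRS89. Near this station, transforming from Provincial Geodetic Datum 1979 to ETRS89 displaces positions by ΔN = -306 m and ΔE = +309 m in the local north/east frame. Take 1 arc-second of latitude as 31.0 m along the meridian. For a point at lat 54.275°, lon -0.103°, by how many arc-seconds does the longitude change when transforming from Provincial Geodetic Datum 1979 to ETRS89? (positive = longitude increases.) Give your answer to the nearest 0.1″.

At latitude 54.275°, cos φ = 0.583895.
1″ of longitude at this latitude = 31.00 × cos φ = 18.1008 m, so Δλ = 309.0 / 18.1008 = 17.071″.

Δλ = 17.1″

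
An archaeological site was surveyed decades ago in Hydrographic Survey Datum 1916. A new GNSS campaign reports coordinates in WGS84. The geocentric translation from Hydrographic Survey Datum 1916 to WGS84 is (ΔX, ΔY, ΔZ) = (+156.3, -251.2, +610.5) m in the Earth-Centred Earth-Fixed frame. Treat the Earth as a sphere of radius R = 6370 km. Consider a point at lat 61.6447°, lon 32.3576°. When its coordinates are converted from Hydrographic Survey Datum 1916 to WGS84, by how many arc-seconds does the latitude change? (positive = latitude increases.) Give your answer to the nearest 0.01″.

sin φ = 0.880019, cos φ = 0.474938, sin λ = 0.535202, cos λ = 0.844724.
North component: ΔN = −sin φ cos λ·ΔX − sin φ sin λ·ΔY + cos φ·ΔZ = −(0.880019)(0.844724)(156.3) − (0.880019)(0.535202)(-251.2) + (0.474938)(610.5) = 292.07 m.
1° of latitude spans πR/180 = 111177 m, so Δφ = 292.07 / 111177 × 3600 = 9.457″.

Δφ = 9.46″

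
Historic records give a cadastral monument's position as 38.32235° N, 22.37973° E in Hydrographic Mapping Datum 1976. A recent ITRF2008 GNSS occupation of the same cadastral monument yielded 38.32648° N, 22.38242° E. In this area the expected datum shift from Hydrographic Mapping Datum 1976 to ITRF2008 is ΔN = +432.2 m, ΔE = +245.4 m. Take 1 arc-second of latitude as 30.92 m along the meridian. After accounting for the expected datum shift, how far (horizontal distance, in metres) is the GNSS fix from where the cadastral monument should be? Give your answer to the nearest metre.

29 m

Observed coordinate differences: Δφ = +0.00413°, Δλ = +0.00269°.
Converting to metres (1° lat = 111312 m, cos φ = 0.784535): observed ΔN = 459.7 m, observed ΔE = 234.9 m.
Subtracting the expected shift leaves a residual of 459.7 − (432.2) = 27.5 m north and 234.9 − (245.4) = -10.5 m east.
Residual distance = √(27.5² + (-10.5)²) = 29.4 m.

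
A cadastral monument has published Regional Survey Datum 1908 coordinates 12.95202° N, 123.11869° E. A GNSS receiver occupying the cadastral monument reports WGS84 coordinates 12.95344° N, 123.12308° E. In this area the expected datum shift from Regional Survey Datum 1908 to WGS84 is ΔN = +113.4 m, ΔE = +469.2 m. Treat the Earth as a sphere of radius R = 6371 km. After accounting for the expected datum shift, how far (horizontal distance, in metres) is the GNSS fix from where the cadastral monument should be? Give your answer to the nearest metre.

Observed coordinate differences: Δφ = +0.00142°, Δλ = +0.00439°.
Converting to metres (1° lat = 111195 m, cos φ = 0.974558): observed ΔN = 157.9 m, observed ΔE = 475.7 m.
Subtracting the expected shift leaves a residual of 157.9 − (113.4) = 44.5 m north and 475.7 − (469.2) = 6.5 m east.
Residual distance = √(44.5² + 6.5²) = 45.0 m.

45 m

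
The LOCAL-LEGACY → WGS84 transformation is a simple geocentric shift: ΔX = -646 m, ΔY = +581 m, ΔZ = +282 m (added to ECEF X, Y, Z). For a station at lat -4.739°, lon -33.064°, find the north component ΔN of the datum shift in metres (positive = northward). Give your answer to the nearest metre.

ΔN = 210 m

The local north axis is (−sin φ cos λ, −sin φ sin λ, cos φ), giving ΔN = -44.728 − 26.188 + 281.036 = 210.12 m.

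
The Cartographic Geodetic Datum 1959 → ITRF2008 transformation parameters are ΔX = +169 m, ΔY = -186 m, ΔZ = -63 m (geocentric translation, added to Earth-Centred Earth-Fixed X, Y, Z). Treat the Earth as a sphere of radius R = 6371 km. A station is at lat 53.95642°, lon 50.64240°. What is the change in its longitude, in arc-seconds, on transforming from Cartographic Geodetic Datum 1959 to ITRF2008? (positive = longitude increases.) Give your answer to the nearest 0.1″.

sin φ = 0.808570, cos φ = 0.588400, sin λ = 0.773203, cos λ = 0.634159.
East component: ΔE = −sin λ·ΔX + cos λ·ΔY = −(0.773203)(169) + (0.634159)(-186) = -248.62 m.
1° of latitude spans πR/180 = 111195 m; at latitude φ, 1° of longitude spans that × cos φ = 65427.1 m, so Δλ = -248.62 / 65427.1 × 3600 = -13.680″.

Δλ = -13.7″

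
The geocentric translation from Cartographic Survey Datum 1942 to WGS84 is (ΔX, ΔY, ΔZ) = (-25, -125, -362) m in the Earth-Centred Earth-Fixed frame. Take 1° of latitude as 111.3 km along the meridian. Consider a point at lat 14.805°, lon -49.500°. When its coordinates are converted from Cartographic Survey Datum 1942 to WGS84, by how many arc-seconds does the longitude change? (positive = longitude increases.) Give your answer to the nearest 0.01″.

Δλ = -3.35″

sin φ = 0.255530, cos φ = 0.966801, sin λ = -0.760406, cos λ = 0.649448.
East component: ΔE = −sin λ·ΔX + cos λ·ΔY = −(-0.760406)(-25) + (0.649448)(-125) = -100.19 m.
1° of latitude spans 111300 m; at latitude φ, 1° of longitude spans that × cos φ = 107605.0 m, so Δλ = -100.19 / 107605.0 × 3600 = -3.352″.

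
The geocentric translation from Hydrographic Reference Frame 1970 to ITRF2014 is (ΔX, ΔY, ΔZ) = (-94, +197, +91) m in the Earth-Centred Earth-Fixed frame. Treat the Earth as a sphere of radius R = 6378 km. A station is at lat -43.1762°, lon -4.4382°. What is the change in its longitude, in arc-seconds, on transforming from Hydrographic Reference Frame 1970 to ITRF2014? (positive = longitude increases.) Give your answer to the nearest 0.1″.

sin φ = -0.684244, cos φ = 0.729253, sin λ = -0.077384, cos λ = 0.997001.
East component: ΔE = −sin λ·ΔX + cos λ·ΔY = −(-0.077384)(-94) + (0.997001)(197) = 189.14 m.
1° of latitude spans πR/180 = 111317 m; at latitude φ, 1° of longitude spans that × cos φ = 81178.3 m, so Δλ = 189.14 / 81178.3 × 3600 = 8.388″.

Δλ = 8.4″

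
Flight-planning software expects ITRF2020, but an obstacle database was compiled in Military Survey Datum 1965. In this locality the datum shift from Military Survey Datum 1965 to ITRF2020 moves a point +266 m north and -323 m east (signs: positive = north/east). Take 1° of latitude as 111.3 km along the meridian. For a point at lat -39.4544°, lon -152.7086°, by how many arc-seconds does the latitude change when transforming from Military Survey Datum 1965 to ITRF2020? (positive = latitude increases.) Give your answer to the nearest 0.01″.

Δφ = 8.60″

1° of latitude = 111.3 km, so Δφ = 266.0 / 111300 = 0.0023899° = 8.604″.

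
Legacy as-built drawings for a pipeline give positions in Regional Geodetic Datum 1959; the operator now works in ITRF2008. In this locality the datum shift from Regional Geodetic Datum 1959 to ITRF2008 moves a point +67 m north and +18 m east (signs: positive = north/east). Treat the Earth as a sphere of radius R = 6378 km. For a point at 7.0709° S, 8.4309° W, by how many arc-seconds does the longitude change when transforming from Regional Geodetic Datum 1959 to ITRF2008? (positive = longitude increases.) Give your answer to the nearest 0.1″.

At latitude -7.0709°, cos φ = 0.992395.
One radian of longitude at latitude φ spans R cos φ, so Δλ = ΔE / (R cos φ) = 18.0 / (6378000 × 0.992395) = 2.8438e-06 rad = 0.587″.

Δλ = 0.6″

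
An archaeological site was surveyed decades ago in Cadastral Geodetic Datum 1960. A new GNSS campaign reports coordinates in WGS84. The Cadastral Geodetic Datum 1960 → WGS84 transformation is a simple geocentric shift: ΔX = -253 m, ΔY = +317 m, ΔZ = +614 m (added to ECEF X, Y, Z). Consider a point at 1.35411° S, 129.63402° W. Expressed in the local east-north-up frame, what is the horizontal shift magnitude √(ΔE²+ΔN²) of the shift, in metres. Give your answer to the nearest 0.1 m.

At φ = -1.35411°, λ = -129.63402°: sin φ = -0.023631, cos φ = 0.999721, sin λ = -0.770135, cos λ = -0.637881.
ΔE = −sin λ·ΔX + cos λ·ΔY = −(-0.770135)·(-253) + (-0.637881)·(317) = -397.05 m.
ΔN = −sin φ cos λ·ΔX − sin φ sin λ·ΔY + cos φ·ΔZ = −(-0.023631)(-0.637881)(-253) − (-0.023631)(-0.770135)(317) + (0.999721)(614) = 611.87 m.
Horizontal magnitude = √(ΔE² + ΔN²) = √((-397.05)² + 611.87²) = 729.41 m.

729.4 m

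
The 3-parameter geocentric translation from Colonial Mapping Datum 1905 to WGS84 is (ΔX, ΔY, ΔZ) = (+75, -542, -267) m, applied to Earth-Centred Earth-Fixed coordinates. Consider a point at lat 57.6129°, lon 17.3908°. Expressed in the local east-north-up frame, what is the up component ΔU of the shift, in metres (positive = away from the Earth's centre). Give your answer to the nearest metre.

ΔU = -274 m

At φ = 57.6129°, λ = 17.3908°: sin φ = 0.844449, cos φ = 0.535637, sin λ = 0.298888, cos λ = 0.954288.
ΔU = cos φ cos λ·ΔX + cos φ sin λ·ΔY + sin φ·ΔZ = (0.535637)(0.954288)(75) + (0.535637)(0.298888)(-542) + (0.844449)(-267) = -273.90 m.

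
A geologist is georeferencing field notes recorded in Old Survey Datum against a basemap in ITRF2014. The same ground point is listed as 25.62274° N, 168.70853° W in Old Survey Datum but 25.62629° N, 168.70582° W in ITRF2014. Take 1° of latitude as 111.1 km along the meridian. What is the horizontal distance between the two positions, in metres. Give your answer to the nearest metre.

479 m

Δφ = 25.62629° − 25.62274° = +0.00355°; Δλ = -168.70582° − -168.70853° = +0.00271°.
ΔN = Δφ × 111100 = 394.4 m; ΔE = Δλ × 111100 × cos(25.62274°) = +0.00271 × 111100 × 0.901661 = 271.5 m.
Distance = √(ΔE² + ΔN²) = √(271.5² + 394.4²) = 478.8 m.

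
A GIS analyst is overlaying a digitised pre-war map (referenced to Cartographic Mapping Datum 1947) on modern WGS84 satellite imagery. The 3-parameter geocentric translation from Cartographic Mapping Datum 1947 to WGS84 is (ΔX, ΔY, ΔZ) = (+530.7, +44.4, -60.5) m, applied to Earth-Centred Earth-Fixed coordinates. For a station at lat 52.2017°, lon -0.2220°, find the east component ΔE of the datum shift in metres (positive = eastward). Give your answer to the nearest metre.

The local east axis at (φ, λ) is (−sin λ, cos λ, 0), so ΔE = −sin(-0.2220°)·530.7 + cos(-0.2220°)·44.4 = 46.46 m.

ΔE = 46 m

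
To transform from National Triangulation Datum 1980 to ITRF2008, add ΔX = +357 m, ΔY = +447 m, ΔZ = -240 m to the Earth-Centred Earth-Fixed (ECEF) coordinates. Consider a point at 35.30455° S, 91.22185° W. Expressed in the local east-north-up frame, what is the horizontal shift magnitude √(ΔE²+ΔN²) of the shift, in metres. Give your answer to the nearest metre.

The local east axis at (φ, λ) is (−sin λ, cos λ, 0), so ΔE = −sin(-91.22185°)·357 + cos(-91.22185°)·447 = 347.39 m.
The local north axis is (−sin φ cos λ, −sin φ sin λ, cos φ), giving ΔN = -4.399 − 258.273 − 195.862 = -458.53 m.
Horizontal magnitude = √(ΔE² + ΔN²) = √(347.39² + (-458.53)²) = 575.27 m.

575 m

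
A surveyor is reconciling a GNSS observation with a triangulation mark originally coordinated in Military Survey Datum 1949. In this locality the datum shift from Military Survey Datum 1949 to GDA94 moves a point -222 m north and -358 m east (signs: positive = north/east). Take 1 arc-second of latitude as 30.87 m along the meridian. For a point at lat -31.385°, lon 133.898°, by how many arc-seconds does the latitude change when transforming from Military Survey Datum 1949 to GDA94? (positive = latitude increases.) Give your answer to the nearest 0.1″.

1″ of latitude = 30.87 m, so Δφ = -222.0 / 30.87 = -7.191″.

Δφ = -7.2″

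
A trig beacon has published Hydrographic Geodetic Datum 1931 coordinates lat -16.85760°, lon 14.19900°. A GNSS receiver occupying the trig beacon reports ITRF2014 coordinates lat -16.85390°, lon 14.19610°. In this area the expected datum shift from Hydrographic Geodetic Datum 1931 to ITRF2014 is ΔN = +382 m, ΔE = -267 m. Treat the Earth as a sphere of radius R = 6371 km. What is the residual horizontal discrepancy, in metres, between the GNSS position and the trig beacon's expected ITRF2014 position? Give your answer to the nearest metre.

Observed coordinate differences: Δφ = +0.00370°, Δλ = -0.00290°.
Converting to metres (1° lat = 111195 m, cos φ = 0.957028): observed ΔN = 411.4 m, observed ΔE = -308.6 m.
Subtracting the expected shift leaves a residual of 411.4 − (382) = 29.4 m north and -308.6 − (-267) = -41.6 m east.
Residual distance = √(29.4² + (-41.6)²) = 51.0 m.

51 m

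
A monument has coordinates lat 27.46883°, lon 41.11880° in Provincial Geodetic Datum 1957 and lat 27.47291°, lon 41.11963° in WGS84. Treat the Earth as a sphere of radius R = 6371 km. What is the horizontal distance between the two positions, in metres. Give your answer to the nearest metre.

461 m

Δφ = 27.47291° − 27.46883° = +0.00408°; Δλ = 41.11963° − 41.11880° = +0.00083°.
1° along a meridian = πR/180 = 111195 m.
ΔN = Δφ × 111195 = 453.7 m; ΔE = Δλ × 111195 × cos(27.46883°) = +0.00083 × 111195 × 0.887262 = 81.9 m.
Distance = √(ΔE² + ΔN²) = √(81.9² + 453.7²) = 461.0 m.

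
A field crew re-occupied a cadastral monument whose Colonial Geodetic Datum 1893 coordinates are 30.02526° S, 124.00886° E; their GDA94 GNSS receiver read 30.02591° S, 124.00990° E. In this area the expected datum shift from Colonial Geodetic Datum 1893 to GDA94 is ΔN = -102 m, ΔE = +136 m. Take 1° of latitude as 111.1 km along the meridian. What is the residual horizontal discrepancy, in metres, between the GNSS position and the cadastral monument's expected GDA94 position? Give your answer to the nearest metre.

Observed coordinate differences: Δφ = -0.00065°, Δλ = +0.00104°.
Converting to metres (1° lat = 111100 m, cos φ = 0.865805): observed ΔN = -72.2 m, observed ΔE = 100.0 m.
Subtracting the expected shift leaves a residual of -72.2 − (-102) = 29.8 m north and 100.0 − (136) = -36.0 m east.
Residual distance = √(29.8² + (-36.0)²) = 46.7 m.

47 m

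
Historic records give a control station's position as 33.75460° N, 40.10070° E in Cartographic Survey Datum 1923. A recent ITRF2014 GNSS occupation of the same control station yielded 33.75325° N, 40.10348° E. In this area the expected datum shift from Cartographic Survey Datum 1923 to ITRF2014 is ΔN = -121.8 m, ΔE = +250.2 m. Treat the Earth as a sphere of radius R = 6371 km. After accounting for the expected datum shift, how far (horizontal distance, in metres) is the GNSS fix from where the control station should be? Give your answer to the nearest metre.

Observed coordinate differences: Δφ = -0.00135°, Δλ = +0.00278°.
Converting to metres (1° lat = 111195 m, cos φ = 0.831425): observed ΔN = -150.1 m, observed ΔE = 257.0 m.
Subtracting the expected shift leaves a residual of -150.1 − (-121.8) = -28.3 m north and 257.0 − (250.2) = 6.8 m east.
Residual distance = √((-28.3)² + 6.8²) = 29.1 m.

29 m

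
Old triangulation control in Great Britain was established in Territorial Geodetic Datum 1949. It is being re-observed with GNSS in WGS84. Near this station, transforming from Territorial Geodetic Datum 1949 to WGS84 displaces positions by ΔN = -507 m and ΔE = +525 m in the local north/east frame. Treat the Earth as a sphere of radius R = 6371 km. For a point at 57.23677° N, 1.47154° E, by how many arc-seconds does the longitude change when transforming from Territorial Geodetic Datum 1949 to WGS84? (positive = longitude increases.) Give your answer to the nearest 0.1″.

At latitude 57.23677°, cos φ = 0.541169.
One radian of longitude at latitude φ spans R cos φ, so Δλ = ΔE / (R cos φ) = 525.0 / (6371000 × 0.541169) = 1.5227e-04 rad = 31.408″.

Δλ = 31.4″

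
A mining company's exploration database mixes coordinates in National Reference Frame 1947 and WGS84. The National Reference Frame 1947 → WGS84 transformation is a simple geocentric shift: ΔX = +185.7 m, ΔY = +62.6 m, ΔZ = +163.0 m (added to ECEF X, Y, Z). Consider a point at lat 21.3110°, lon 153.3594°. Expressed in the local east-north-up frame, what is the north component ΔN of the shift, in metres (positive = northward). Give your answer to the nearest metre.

ΔN = 202 m

At φ = 21.3110°, λ = 153.3594°: sin φ = 0.363430, cos φ = 0.931621, sin λ = 0.448393, cos λ = -0.893837.
ΔN = −sin φ cos λ·ΔX − sin φ sin λ·ΔY + cos φ·ΔZ = −(0.363430)(-0.893837)(185.7) − (0.363430)(0.448393)(62.6) + (0.931621)(163.0) = 201.98 m.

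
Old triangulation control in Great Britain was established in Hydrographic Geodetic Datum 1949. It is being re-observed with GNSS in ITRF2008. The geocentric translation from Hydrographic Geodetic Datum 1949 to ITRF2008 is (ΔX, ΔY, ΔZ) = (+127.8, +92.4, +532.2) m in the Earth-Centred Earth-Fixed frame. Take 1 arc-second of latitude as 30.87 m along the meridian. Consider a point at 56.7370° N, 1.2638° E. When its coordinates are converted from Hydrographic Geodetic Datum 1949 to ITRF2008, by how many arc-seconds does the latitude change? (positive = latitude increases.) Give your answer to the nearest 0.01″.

Δφ = 5.94″

sin φ = 0.836162, cos φ = 0.548483, sin λ = 0.022056, cos λ = 0.999757.
North component: ΔN = −sin φ cos λ·ΔX − sin φ sin λ·ΔY + cos φ·ΔZ = −(0.836162)(0.999757)(127.8) − (0.836162)(0.022056)(92.4) + (0.548483)(532.2) = 183.36 m.
1° of latitude spans 3600 × 30.87 = 111132 m, so Δφ = 183.36 / 111132 × 3600 = 5.940″.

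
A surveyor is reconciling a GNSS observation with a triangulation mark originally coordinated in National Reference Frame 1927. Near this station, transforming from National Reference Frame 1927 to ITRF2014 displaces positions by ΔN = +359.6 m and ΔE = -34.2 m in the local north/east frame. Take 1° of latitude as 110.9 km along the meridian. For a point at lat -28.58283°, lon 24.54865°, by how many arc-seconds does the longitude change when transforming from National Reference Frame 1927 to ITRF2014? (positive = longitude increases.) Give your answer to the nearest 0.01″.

Δλ = -1.26″

At latitude -28.58283°, cos φ = 0.878126.
1° of longitude at this latitude = 110.9 × cos φ = 97.38 km, so Δλ = -34.2 / 97384.2 = -0.0003512° = -1.264″.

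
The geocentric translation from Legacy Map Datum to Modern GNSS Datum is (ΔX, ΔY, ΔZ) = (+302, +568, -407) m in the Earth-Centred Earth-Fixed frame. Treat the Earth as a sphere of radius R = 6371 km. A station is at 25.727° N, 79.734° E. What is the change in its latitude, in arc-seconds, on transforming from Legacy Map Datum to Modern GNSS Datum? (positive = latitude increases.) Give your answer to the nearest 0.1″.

Δφ = -20.5″

sin φ = 0.434084, cos φ = 0.900873, sin λ = 0.983991, cos λ = 0.178218.
North component: ΔN = −sin φ cos λ·ΔX − sin φ sin λ·ΔY + cos φ·ΔZ = −(0.434084)(0.178218)(302) − (0.434084)(0.983991)(568) + (0.900873)(-407) = -632.63 m.
1° of latitude spans πR/180 = 111195 m, so Δφ = -632.63 / 111195 × 3600 = -20.482″.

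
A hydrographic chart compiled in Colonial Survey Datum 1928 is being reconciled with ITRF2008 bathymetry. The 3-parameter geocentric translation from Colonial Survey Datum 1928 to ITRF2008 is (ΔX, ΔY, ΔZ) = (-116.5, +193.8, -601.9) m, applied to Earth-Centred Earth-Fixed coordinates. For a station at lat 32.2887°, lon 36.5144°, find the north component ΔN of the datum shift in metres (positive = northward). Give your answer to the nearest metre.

ΔN = -520 m

The local north axis is (−sin φ cos λ, −sin φ sin λ, cos φ), giving ΔN = 50.017 − 61.600 − 508.827 = -520.41 m.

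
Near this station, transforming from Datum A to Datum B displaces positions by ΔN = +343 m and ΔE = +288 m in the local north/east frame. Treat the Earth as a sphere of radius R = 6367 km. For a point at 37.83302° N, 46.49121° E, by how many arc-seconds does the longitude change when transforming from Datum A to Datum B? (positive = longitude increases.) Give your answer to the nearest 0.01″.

Δλ = 11.81″

At latitude 37.83302°, cos φ = 0.789802.
One radian of longitude at latitude φ spans R cos φ, so Δλ = ΔE / (R cos φ) = 288.0 / (6367000 × 0.789802) = 5.7272e-05 rad = 11.813″.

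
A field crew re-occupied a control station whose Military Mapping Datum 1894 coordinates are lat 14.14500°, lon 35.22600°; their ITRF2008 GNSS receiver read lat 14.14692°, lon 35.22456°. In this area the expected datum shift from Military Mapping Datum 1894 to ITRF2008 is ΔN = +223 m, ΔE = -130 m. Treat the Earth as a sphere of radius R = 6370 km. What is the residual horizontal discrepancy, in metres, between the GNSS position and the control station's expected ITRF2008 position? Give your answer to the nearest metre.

27 m

Observed coordinate differences: Δφ = +0.00192°, Δλ = -0.00144°.
Converting to metres (1° lat = 111177 m, cos φ = 0.969680): observed ΔN = 213.5 m, observed ΔE = -155.2 m.
Subtracting the expected shift leaves a residual of 213.5 − (223) = -9.5 m north and -155.2 − (-130) = -25.2 m east.
Residual distance = √((-9.5)² + (-25.2)²) = 27.0 m.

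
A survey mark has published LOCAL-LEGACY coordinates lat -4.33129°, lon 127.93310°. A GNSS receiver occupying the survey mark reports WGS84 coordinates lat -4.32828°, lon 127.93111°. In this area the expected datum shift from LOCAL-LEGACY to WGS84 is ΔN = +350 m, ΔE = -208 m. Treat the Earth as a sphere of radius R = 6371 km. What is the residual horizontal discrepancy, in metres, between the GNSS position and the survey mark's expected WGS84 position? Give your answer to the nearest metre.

20 m

Observed coordinate differences: Δφ = +0.00301°, Δλ = -0.00199°.
Converting to metres (1° lat = 111195 m, cos φ = 0.997144): observed ΔN = 334.7 m, observed ΔE = -220.6 m.
Subtracting the expected shift leaves a residual of 334.7 − (350) = -15.3 m north and -220.6 − (-208) = -12.6 m east.
Residual distance = √((-15.3)² + (-12.6)²) = 19.9 m.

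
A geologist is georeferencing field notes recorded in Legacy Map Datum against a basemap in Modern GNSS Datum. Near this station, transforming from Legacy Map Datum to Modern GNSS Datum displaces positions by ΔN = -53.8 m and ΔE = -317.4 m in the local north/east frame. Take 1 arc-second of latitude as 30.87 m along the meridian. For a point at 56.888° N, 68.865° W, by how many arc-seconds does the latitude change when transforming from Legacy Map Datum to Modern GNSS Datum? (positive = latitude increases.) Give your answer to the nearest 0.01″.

1″ of latitude = 30.87 m, so Δφ = -53.8 / 30.87 = -1.743″.

Δφ = -1.74″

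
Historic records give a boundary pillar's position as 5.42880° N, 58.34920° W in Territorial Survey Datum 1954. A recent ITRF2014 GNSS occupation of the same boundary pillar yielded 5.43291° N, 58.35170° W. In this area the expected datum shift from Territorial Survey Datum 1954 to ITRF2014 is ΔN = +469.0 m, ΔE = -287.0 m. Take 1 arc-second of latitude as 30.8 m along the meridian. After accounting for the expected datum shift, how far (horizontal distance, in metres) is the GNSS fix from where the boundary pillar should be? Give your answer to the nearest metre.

17 m

Observed coordinate differences: Δφ = +0.00411°, Δλ = -0.00250°.
Converting to metres (1° lat = 110880 m, cos φ = 0.995515): observed ΔN = 455.7 m, observed ΔE = -276.0 m.
Subtracting the expected shift leaves a residual of 455.7 − (469.0) = -13.3 m north and -276.0 − (-287.0) = 11.0 m east.
Residual distance = √((-13.3)² + 11.0²) = 17.3 m.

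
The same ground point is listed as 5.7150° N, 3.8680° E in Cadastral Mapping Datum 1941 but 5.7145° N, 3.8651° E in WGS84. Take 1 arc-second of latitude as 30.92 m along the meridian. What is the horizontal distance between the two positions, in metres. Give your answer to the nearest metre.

326 m

Δφ = 5.7145° − 5.7150° = -0.0005°; Δλ = 3.8651° − 3.8680° = -0.0029°.
1° of latitude = 3600 × 30.92 = 111312 m.
ΔN = Δφ × 111312 = -55.7 m; ΔE = Δλ × 111312 × cos(5.7150°) = -0.0029 × 111312 × 0.995030 = -321.2 m.
Distance = √(ΔE² + ΔN²) = √((-321.2)² + (-55.7)²) = 326.0 m.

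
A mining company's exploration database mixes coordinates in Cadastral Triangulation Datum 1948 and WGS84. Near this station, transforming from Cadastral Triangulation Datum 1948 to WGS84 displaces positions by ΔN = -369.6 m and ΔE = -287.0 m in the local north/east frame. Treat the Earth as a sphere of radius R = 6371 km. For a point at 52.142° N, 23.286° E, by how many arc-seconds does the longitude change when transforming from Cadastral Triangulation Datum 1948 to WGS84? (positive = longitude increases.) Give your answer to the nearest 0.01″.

At latitude 52.142°, cos φ = 0.613707.
One radian of longitude at latitude φ spans R cos φ, so Δλ = ΔE / (R cos φ) = -287.0 / (6371000 × 0.613707) = -7.3403e-05 rad = -15.140″.

Δλ = -15.14″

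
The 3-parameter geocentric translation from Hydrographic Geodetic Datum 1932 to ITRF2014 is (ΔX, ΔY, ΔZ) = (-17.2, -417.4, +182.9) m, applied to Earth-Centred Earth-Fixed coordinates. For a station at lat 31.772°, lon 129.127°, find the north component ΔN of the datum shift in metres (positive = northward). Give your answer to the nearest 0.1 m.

At φ = 31.772°, λ = 129.127°: sin φ = 0.526540, cos φ = 0.850150, sin λ = 0.775749, cos λ = -0.631041.
ΔN = −sin φ cos λ·ΔX − sin φ sin λ·ΔY + cos φ·ΔZ = −(0.526540)(-0.631041)(-17.2) − (0.526540)(0.775749)(-417.4) + (0.850150)(182.9) = 320.27 m.

ΔN = 320.3 m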